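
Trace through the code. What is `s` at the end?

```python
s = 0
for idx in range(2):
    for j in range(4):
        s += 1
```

Let's trace through this code step by step.

Initialize: s = 0
Entering loop: for idx in range(2):

After execution: s = 8
8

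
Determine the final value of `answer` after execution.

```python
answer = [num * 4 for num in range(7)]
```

Let's trace through this code step by step.

Initialize: answer = [num * 4 for num in range(7)]

After execution: answer = [0, 4, 8, 12, 16, 20, 24]
[0, 4, 8, 12, 16, 20, 24]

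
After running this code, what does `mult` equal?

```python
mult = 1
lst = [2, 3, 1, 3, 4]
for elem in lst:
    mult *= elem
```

Let's trace through this code step by step.

Initialize: mult = 1
Initialize: lst = [2, 3, 1, 3, 4]
Entering loop: for elem in lst:

After execution: mult = 72
72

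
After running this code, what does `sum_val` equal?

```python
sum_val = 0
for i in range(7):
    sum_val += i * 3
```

Let's trace through this code step by step.

Initialize: sum_val = 0
Entering loop: for i in range(7):

After execution: sum_val = 63
63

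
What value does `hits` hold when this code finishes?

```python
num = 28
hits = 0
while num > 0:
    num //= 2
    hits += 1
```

Let's trace through this code step by step.

Initialize: num = 28
Initialize: hits = 0
Entering loop: while num > 0:

After execution: hits = 5
5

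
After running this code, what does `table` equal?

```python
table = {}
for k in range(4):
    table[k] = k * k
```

Let's trace through this code step by step.

Initialize: table = {}
Entering loop: for k in range(4):

After execution: table = {0: 0, 1: 1, 2: 4, 3: 9}
{0: 0, 1: 1, 2: 4, 3: 9}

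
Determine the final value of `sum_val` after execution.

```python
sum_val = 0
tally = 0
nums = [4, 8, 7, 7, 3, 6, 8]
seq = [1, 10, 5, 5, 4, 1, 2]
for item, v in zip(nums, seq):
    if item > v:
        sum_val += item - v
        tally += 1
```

Let's trace through this code step by step.

Initialize: sum_val = 0
Initialize: tally = 0
Initialize: nums = [4, 8, 7, 7, 3, 6, 8]
Initialize: seq = [1, 10, 5, 5, 4, 1, 2]
Entering loop: for item, v in zip(nums, seq):

After execution: sum_val = 18
18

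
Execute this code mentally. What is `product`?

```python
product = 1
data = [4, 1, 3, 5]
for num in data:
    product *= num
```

Let's trace through this code step by step.

Initialize: product = 1
Initialize: data = [4, 1, 3, 5]
Entering loop: for num in data:

After execution: product = 60
60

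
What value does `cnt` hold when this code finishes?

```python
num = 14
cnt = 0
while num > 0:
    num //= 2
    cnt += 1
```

Let's trace through this code step by step.

Initialize: num = 14
Initialize: cnt = 0
Entering loop: while num > 0:

After execution: cnt = 4
4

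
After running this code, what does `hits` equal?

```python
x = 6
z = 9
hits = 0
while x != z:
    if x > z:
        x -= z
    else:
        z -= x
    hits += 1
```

Let's trace through this code step by step.

Initialize: x = 6
Initialize: z = 9
Initialize: hits = 0
Entering loop: while x != z:

After execution: hits = 2
2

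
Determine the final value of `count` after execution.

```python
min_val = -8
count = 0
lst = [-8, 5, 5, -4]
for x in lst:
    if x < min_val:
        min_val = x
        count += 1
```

Let's trace through this code step by step.

Initialize: min_val = -8
Initialize: count = 0
Initialize: lst = [-8, 5, 5, -4]
Entering loop: for x in lst:

After execution: count = 0
0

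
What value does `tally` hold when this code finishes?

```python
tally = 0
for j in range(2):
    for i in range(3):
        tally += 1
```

Let's trace through this code step by step.

Initialize: tally = 0
Entering loop: for j in range(2):

After execution: tally = 6
6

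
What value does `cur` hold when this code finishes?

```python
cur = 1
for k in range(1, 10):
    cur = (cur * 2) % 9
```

Let's trace through this code step by step.

Initialize: cur = 1
Entering loop: for k in range(1, 10):

After execution: cur = 8
8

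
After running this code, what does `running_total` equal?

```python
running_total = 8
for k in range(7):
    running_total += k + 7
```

Let's trace through this code step by step.

Initialize: running_total = 8
Entering loop: for k in range(7):

After execution: running_total = 78
78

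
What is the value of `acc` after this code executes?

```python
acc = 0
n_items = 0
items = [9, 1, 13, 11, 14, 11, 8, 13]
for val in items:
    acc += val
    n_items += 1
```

Let's trace through this code step by step.

Initialize: acc = 0
Initialize: n_items = 0
Initialize: items = [9, 1, 13, 11, 14, 11, 8, 13]
Entering loop: for val in items:

After execution: acc = 80
80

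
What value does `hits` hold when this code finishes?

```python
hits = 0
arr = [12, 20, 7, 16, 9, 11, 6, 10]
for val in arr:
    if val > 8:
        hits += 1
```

Let's trace through this code step by step.

Initialize: hits = 0
Initialize: arr = [12, 20, 7, 16, 9, 11, 6, 10]
Entering loop: for val in arr:

After execution: hits = 6
6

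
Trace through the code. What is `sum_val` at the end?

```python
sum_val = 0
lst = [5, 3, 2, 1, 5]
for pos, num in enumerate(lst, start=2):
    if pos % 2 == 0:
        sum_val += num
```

Let's trace through this code step by step.

Initialize: sum_val = 0
Initialize: lst = [5, 3, 2, 1, 5]
Entering loop: for pos, num in enumerate(lst, start=2):

After execution: sum_val = 12
12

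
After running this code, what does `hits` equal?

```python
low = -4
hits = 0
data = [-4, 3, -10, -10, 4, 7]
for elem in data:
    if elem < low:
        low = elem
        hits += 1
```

Let's trace through this code step by step.

Initialize: low = -4
Initialize: hits = 0
Initialize: data = [-4, 3, -10, -10, 4, 7]
Entering loop: for elem in data:

After execution: hits = 1
1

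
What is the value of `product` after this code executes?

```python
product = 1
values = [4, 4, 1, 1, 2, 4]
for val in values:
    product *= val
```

Let's trace through this code step by step.

Initialize: product = 1
Initialize: values = [4, 4, 1, 1, 2, 4]
Entering loop: for val in values:

After execution: product = 128
128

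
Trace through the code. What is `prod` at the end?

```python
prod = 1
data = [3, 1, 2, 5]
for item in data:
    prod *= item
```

Let's trace through this code step by step.

Initialize: prod = 1
Initialize: data = [3, 1, 2, 5]
Entering loop: for item in data:

After execution: prod = 30
30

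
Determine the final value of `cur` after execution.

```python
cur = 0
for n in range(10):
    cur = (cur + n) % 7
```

Let's trace through this code step by step.

Initialize: cur = 0
Entering loop: for n in range(10):

After execution: cur = 3
3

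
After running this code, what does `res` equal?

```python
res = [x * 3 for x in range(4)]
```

Let's trace through this code step by step.

Initialize: res = [x * 3 for x in range(4)]

After execution: res = [0, 3, 6, 9]
[0, 3, 6, 9]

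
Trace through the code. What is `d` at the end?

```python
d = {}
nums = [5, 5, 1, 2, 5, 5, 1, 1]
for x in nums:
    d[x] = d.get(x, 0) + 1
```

Let's trace through this code step by step.

Initialize: d = {}
Initialize: nums = [5, 5, 1, 2, 5, 5, 1, 1]
Entering loop: for x in nums:

After execution: d = {5: 4, 1: 3, 2: 1}
{5: 4, 1: 3, 2: 1}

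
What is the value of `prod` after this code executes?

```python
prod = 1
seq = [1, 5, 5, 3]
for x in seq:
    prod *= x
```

Let's trace through this code step by step.

Initialize: prod = 1
Initialize: seq = [1, 5, 5, 3]
Entering loop: for x in seq:

After execution: prod = 75
75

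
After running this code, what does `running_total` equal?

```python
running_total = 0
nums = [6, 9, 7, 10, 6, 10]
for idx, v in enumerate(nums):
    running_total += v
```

Let's trace through this code step by step.

Initialize: running_total = 0
Initialize: nums = [6, 9, 7, 10, 6, 10]
Entering loop: for idx, v in enumerate(nums):

After execution: running_total = 48
48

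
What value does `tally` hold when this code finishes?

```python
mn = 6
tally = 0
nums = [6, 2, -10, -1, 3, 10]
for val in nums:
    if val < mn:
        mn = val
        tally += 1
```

Let's trace through this code step by step.

Initialize: mn = 6
Initialize: tally = 0
Initialize: nums = [6, 2, -10, -1, 3, 10]
Entering loop: for val in nums:

After execution: tally = 2
2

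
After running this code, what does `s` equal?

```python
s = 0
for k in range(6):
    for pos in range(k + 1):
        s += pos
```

Let's trace through this code step by step.

Initialize: s = 0
Entering loop: for k in range(6):

After execution: s = 35
35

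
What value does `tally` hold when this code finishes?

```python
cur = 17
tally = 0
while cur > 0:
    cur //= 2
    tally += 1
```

Let's trace through this code step by step.

Initialize: cur = 17
Initialize: tally = 0
Entering loop: while cur > 0:

After execution: tally = 5
5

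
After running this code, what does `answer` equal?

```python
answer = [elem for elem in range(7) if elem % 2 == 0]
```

Let's trace through this code step by step.

Initialize: answer = [elem for elem in range(7) if elem % 2 == 0]

After execution: answer = [0, 2, 4, 6]
[0, 2, 4, 6]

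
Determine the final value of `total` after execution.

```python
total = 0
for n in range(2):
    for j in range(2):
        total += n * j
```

Let's trace through this code step by step.

Initialize: total = 0
Entering loop: for n in range(2):

After execution: total = 1
1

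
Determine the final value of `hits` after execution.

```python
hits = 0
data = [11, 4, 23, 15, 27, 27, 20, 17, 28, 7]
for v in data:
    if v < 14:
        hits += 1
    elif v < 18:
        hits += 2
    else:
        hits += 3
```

Let's trace through this code step by step.

Initialize: hits = 0
Initialize: data = [11, 4, 23, 15, 27, 27, 20, 17, 28, 7]
Entering loop: for v in data:

After execution: hits = 22
22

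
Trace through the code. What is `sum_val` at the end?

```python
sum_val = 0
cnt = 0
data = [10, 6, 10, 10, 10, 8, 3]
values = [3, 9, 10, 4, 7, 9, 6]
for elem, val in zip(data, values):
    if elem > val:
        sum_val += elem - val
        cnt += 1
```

Let's trace through this code step by step.

Initialize: sum_val = 0
Initialize: cnt = 0
Initialize: data = [10, 6, 10, 10, 10, 8, 3]
Initialize: values = [3, 9, 10, 4, 7, 9, 6]
Entering loop: for elem, val in zip(data, values):

After execution: sum_val = 16
16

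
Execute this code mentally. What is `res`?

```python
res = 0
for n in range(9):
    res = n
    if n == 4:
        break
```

Let's trace through this code step by step.

Initialize: res = 0
Entering loop: for n in range(9):

After execution: res = 4
4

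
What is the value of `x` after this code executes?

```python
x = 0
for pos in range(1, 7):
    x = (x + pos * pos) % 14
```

Let's trace through this code step by step.

Initialize: x = 0
Entering loop: for pos in range(1, 7):

After execution: x = 7
7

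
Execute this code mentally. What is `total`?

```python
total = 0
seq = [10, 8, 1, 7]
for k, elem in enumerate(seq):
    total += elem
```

Let's trace through this code step by step.

Initialize: total = 0
Initialize: seq = [10, 8, 1, 7]
Entering loop: for k, elem in enumerate(seq):

After execution: total = 26
26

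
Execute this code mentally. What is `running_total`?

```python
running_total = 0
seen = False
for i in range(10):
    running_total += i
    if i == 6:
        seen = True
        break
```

Let's trace through this code step by step.

Initialize: running_total = 0
Initialize: seen = False
Entering loop: for i in range(10):

After execution: running_total = 21
21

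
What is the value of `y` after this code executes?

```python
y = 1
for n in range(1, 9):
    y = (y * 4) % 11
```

Let's trace through this code step by step.

Initialize: y = 1
Entering loop: for n in range(1, 9):

After execution: y = 9
9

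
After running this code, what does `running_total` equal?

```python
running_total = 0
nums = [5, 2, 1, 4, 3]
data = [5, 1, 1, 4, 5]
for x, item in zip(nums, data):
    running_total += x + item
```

Let's trace through this code step by step.

Initialize: running_total = 0
Initialize: nums = [5, 2, 1, 4, 3]
Initialize: data = [5, 1, 1, 4, 5]
Entering loop: for x, item in zip(nums, data):

After execution: running_total = 31
31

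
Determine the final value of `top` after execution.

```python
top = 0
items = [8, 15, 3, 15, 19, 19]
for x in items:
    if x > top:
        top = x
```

Let's trace through this code step by step.

Initialize: top = 0
Initialize: items = [8, 15, 3, 15, 19, 19]
Entering loop: for x in items:

After execution: top = 19
19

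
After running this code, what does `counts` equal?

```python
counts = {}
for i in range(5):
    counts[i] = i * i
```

Let's trace through this code step by step.

Initialize: counts = {}
Entering loop: for i in range(5):

After execution: counts = {0: 0, 1: 1, 2: 4, 3: 9, 4: 16}
{0: 0, 1: 1, 2: 4, 3: 9, 4: 16}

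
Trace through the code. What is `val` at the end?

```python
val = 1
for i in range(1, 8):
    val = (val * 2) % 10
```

Let's trace through this code step by step.

Initialize: val = 1
Entering loop: for i in range(1, 8):

After execution: val = 8
8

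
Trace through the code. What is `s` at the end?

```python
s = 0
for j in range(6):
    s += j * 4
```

Let's trace through this code step by step.

Initialize: s = 0
Entering loop: for j in range(6):

After execution: s = 60
60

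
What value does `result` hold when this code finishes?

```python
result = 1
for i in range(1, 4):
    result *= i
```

Let's trace through this code step by step.

Initialize: result = 1
Entering loop: for i in range(1, 4):

After execution: result = 6
6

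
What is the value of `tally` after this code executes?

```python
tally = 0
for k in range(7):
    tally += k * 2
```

Let's trace through this code step by step.

Initialize: tally = 0
Entering loop: for k in range(7):

After execution: tally = 42
42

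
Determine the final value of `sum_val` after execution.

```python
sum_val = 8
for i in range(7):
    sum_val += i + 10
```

Let's trace through this code step by step.

Initialize: sum_val = 8
Entering loop: for i in range(7):

After execution: sum_val = 99
99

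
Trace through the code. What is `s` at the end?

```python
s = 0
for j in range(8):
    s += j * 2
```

Let's trace through this code step by step.

Initialize: s = 0
Entering loop: for j in range(8):

After execution: s = 56
56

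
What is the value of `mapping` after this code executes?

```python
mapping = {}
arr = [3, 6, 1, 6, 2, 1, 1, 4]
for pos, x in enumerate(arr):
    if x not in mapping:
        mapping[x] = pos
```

Let's trace through this code step by step.

Initialize: mapping = {}
Initialize: arr = [3, 6, 1, 6, 2, 1, 1, 4]
Entering loop: for pos, x in enumerate(arr):

After execution: mapping = {3: 0, 6: 1, 1: 2, 2: 4, 4: 7}
{3: 0, 6: 1, 1: 2, 2: 4, 4: 7}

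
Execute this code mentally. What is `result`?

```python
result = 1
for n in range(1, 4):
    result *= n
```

Let's trace through this code step by step.

Initialize: result = 1
Entering loop: for n in range(1, 4):

After execution: result = 6
6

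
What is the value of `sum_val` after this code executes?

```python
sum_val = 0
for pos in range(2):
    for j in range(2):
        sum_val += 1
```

Let's trace through this code step by step.

Initialize: sum_val = 0
Entering loop: for pos in range(2):

After execution: sum_val = 4
4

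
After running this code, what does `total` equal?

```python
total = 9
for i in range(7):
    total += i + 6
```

Let's trace through this code step by step.

Initialize: total = 9
Entering loop: for i in range(7):

After execution: total = 72
72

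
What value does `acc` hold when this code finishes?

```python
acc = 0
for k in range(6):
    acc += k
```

Let's trace through this code step by step.

Initialize: acc = 0
Entering loop: for k in range(6):

After execution: acc = 15
15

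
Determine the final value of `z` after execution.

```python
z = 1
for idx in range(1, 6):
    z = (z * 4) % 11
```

Let's trace through this code step by step.

Initialize: z = 1
Entering loop: for idx in range(1, 6):

After execution: z = 1
1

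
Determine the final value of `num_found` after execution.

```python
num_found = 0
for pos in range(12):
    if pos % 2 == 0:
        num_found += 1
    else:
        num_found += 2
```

Let's trace through this code step by step.

Initialize: num_found = 0
Entering loop: for pos in range(12):

After execution: num_found = 18
18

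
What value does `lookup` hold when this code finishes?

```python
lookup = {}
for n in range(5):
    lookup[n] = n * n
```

Let's trace through this code step by step.

Initialize: lookup = {}
Entering loop: for n in range(5):

After execution: lookup = {0: 0, 1: 1, 2: 4, 3: 9, 4: 16}
{0: 0, 1: 1, 2: 4, 3: 9, 4: 16}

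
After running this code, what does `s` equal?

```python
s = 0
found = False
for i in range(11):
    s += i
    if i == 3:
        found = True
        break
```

Let's trace through this code step by step.

Initialize: s = 0
Initialize: found = False
Entering loop: for i in range(11):

After execution: s = 6
6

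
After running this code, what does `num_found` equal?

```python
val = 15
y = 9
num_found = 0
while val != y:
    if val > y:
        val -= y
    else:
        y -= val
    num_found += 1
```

Let's trace through this code step by step.

Initialize: val = 15
Initialize: y = 9
Initialize: num_found = 0
Entering loop: while val != y:

After execution: num_found = 3
3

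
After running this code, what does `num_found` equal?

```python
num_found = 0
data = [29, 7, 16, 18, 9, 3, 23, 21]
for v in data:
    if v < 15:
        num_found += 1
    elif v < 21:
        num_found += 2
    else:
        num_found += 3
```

Let's trace through this code step by step.

Initialize: num_found = 0
Initialize: data = [29, 7, 16, 18, 9, 3, 23, 21]
Entering loop: for v in data:

After execution: num_found = 16
16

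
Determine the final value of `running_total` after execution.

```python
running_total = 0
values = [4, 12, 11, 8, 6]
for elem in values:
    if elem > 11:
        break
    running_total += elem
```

Let's trace through this code step by step.

Initialize: running_total = 0
Initialize: values = [4, 12, 11, 8, 6]
Entering loop: for elem in values:

After execution: running_total = 4
4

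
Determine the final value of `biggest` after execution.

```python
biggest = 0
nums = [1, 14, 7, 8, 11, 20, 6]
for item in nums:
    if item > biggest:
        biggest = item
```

Let's trace through this code step by step.

Initialize: biggest = 0
Initialize: nums = [1, 14, 7, 8, 11, 20, 6]
Entering loop: for item in nums:

After execution: biggest = 20
20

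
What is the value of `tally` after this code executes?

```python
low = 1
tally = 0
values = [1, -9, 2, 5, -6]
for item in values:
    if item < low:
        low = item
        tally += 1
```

Let's trace through this code step by step.

Initialize: low = 1
Initialize: tally = 0
Initialize: values = [1, -9, 2, 5, -6]
Entering loop: for item in values:

After execution: tally = 1
1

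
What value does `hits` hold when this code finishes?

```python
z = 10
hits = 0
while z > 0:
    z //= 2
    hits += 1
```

Let's trace through this code step by step.

Initialize: z = 10
Initialize: hits = 0
Entering loop: while z > 0:

After execution: hits = 4
4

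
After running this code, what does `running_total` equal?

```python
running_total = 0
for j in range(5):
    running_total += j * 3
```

Let's trace through this code step by step.

Initialize: running_total = 0
Entering loop: for j in range(5):

After execution: running_total = 30
30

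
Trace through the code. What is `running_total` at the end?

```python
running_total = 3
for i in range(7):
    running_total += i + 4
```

Let's trace through this code step by step.

Initialize: running_total = 3
Entering loop: for i in range(7):

After execution: running_total = 52
52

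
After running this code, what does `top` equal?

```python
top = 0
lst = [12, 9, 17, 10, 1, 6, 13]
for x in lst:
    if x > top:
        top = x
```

Let's trace through this code step by step.

Initialize: top = 0
Initialize: lst = [12, 9, 17, 10, 1, 6, 13]
Entering loop: for x in lst:

After execution: top = 17
17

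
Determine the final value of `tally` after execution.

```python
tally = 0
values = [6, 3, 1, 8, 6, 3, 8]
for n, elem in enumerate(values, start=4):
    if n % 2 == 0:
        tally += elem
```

Let's trace through this code step by step.

Initialize: tally = 0
Initialize: values = [6, 3, 1, 8, 6, 3, 8]
Entering loop: for n, elem in enumerate(values, start=4):

After execution: tally = 21
21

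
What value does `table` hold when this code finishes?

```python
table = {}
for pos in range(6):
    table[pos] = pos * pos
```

Let's trace through this code step by step.

Initialize: table = {}
Entering loop: for pos in range(6):

After execution: table = {0: 0, 1: 1, 2: 4, 3: 9, 4: 16, 5: 25}
{0: 0, 1: 1, 2: 4, 3: 9, 4: 16, 5: 25}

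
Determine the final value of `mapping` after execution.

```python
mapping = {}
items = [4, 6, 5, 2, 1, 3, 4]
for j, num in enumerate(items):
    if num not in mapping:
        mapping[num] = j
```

Let's trace through this code step by step.

Initialize: mapping = {}
Initialize: items = [4, 6, 5, 2, 1, 3, 4]
Entering loop: for j, num in enumerate(items):

After execution: mapping = {4: 0, 6: 1, 5: 2, 2: 3, 1: 4, 3: 5}
{4: 0, 6: 1, 5: 2, 2: 3, 1: 4, 3: 5}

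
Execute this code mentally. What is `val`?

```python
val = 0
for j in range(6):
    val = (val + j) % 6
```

Let's trace through this code step by step.

Initialize: val = 0
Entering loop: for j in range(6):

After execution: val = 3
3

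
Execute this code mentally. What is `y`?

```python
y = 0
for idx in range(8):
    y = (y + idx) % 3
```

Let's trace through this code step by step.

Initialize: y = 0
Entering loop: for idx in range(8):

After execution: y = 1
1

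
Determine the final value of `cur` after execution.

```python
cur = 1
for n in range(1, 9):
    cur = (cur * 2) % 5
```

Let's trace through this code step by step.

Initialize: cur = 1
Entering loop: for n in range(1, 9):

After execution: cur = 1
1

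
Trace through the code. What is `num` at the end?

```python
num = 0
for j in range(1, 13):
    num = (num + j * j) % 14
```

Let's trace through this code step by step.

Initialize: num = 0
Entering loop: for j in range(1, 13):

After execution: num = 6
6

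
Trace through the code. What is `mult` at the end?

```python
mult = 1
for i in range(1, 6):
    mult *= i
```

Let's trace through this code step by step.

Initialize: mult = 1
Entering loop: for i in range(1, 6):

After execution: mult = 120
120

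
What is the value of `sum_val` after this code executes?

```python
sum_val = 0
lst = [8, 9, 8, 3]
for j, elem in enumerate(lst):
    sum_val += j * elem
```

Let's trace through this code step by step.

Initialize: sum_val = 0
Initialize: lst = [8, 9, 8, 3]
Entering loop: for j, elem in enumerate(lst):

After execution: sum_val = 34
34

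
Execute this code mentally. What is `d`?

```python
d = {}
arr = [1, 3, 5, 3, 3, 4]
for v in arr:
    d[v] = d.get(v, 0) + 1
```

Let's trace through this code step by step.

Initialize: d = {}
Initialize: arr = [1, 3, 5, 3, 3, 4]
Entering loop: for v in arr:

After execution: d = {1: 1, 3: 3, 5: 1, 4: 1}
{1: 1, 3: 3, 5: 1, 4: 1}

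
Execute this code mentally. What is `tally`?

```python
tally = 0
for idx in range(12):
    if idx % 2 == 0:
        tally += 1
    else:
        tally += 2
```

Let's trace through this code step by step.

Initialize: tally = 0
Entering loop: for idx in range(12):

After execution: tally = 18
18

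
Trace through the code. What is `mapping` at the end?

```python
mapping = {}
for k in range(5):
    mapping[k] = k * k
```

Let's trace through this code step by step.

Initialize: mapping = {}
Entering loop: for k in range(5):

After execution: mapping = {0: 0, 1: 1, 2: 4, 3: 9, 4: 16}
{0: 0, 1: 1, 2: 4, 3: 9, 4: 16}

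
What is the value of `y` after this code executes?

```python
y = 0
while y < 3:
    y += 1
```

Let's trace through this code step by step.

Initialize: y = 0
Entering loop: while y < 3:

After execution: y = 3
3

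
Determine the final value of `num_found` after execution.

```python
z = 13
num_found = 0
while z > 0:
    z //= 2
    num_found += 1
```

Let's trace through this code step by step.

Initialize: z = 13
Initialize: num_found = 0
Entering loop: while z > 0:

After execution: num_found = 4
4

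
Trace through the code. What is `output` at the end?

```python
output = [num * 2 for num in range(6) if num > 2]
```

Let's trace through this code step by step.

Initialize: output = [num * 2 for num in range(6) if num > 2]

After execution: output = [6, 8, 10]
[6, 8, 10]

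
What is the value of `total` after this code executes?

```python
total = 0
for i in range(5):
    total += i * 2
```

Let's trace through this code step by step.

Initialize: total = 0
Entering loop: for i in range(5):

After execution: total = 20
20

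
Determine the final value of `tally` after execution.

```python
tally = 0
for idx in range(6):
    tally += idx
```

Let's trace through this code step by step.

Initialize: tally = 0
Entering loop: for idx in range(6):

After execution: tally = 15
15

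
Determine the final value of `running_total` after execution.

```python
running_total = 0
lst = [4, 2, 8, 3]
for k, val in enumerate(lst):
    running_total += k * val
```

Let's trace through this code step by step.

Initialize: running_total = 0
Initialize: lst = [4, 2, 8, 3]
Entering loop: for k, val in enumerate(lst):

After execution: running_total = 27
27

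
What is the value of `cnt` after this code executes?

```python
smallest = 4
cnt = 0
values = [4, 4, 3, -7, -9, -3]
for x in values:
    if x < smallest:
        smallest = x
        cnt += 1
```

Let's trace through this code step by step.

Initialize: smallest = 4
Initialize: cnt = 0
Initialize: values = [4, 4, 3, -7, -9, -3]
Entering loop: for x in values:

After execution: cnt = 3
3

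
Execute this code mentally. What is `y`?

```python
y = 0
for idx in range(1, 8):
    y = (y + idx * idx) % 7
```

Let's trace through this code step by step.

Initialize: y = 0
Entering loop: for idx in range(1, 8):

After execution: y = 0
0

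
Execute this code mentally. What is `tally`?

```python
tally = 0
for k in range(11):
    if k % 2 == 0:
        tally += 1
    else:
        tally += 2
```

Let's trace through this code step by step.

Initialize: tally = 0
Entering loop: for k in range(11):

After execution: tally = 16
16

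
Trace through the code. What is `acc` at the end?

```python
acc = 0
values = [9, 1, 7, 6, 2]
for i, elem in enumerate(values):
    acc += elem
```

Let's trace through this code step by step.

Initialize: acc = 0
Initialize: values = [9, 1, 7, 6, 2]
Entering loop: for i, elem in enumerate(values):

After execution: acc = 25
25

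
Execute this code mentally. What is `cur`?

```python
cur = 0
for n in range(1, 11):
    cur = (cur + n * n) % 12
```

Let's trace through this code step by step.

Initialize: cur = 0
Entering loop: for n in range(1, 11):

After execution: cur = 1
1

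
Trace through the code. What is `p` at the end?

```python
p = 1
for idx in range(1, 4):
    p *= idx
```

Let's trace through this code step by step.

Initialize: p = 1
Entering loop: for idx in range(1, 4):

After execution: p = 6
6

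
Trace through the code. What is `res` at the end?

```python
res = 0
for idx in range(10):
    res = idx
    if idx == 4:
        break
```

Let's trace through this code step by step.

Initialize: res = 0
Entering loop: for idx in range(10):

After execution: res = 4
4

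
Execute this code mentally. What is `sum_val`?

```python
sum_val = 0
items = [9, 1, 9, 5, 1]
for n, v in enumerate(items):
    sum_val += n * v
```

Let's trace through this code step by step.

Initialize: sum_val = 0
Initialize: items = [9, 1, 9, 5, 1]
Entering loop: for n, v in enumerate(items):

After execution: sum_val = 38
38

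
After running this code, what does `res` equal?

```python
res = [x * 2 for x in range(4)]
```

Let's trace through this code step by step.

Initialize: res = [x * 2 for x in range(4)]

After execution: res = [0, 2, 4, 6]
[0, 2, 4, 6]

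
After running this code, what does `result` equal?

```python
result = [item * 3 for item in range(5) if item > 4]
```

Let's trace through this code step by step.

Initialize: result = [item * 3 for item in range(5) if item > 4]

After execution: result = []
[]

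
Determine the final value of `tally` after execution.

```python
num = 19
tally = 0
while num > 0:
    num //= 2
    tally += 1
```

Let's trace through this code step by step.

Initialize: num = 19
Initialize: tally = 0
Entering loop: while num > 0:

After execution: tally = 5
5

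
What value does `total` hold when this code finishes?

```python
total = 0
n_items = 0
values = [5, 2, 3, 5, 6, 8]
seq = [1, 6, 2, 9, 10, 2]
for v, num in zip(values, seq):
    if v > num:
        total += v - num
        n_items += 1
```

Let's trace through this code step by step.

Initialize: total = 0
Initialize: n_items = 0
Initialize: values = [5, 2, 3, 5, 6, 8]
Initialize: seq = [1, 6, 2, 9, 10, 2]
Entering loop: for v, num in zip(values, seq):

After execution: total = 11
11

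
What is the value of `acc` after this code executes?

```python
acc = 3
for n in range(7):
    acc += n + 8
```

Let's trace through this code step by step.

Initialize: acc = 3
Entering loop: for n in range(7):

After execution: acc = 80
80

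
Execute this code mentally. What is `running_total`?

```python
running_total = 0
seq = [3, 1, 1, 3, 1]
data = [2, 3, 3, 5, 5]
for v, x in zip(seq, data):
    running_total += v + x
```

Let's trace through this code step by step.

Initialize: running_total = 0
Initialize: seq = [3, 1, 1, 3, 1]
Initialize: data = [2, 3, 3, 5, 5]
Entering loop: for v, x in zip(seq, data):

After execution: running_total = 27
27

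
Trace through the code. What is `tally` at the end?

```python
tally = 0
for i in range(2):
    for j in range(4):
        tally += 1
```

Let's trace through this code step by step.

Initialize: tally = 0
Entering loop: for i in range(2):

After execution: tally = 8
8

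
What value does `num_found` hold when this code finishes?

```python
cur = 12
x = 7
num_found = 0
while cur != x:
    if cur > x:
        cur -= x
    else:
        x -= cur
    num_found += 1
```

Let's trace through this code step by step.

Initialize: cur = 12
Initialize: x = 7
Initialize: num_found = 0
Entering loop: while cur != x:

After execution: num_found = 5
5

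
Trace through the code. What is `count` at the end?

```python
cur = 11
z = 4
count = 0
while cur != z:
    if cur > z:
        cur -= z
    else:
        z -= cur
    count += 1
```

Let's trace through this code step by step.

Initialize: cur = 11
Initialize: z = 4
Initialize: count = 0
Entering loop: while cur != z:

After execution: count = 5
5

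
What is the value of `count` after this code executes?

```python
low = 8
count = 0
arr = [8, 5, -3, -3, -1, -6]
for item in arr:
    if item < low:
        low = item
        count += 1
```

Let's trace through this code step by step.

Initialize: low = 8
Initialize: count = 0
Initialize: arr = [8, 5, -3, -3, -1, -6]
Entering loop: for item in arr:

After execution: count = 3
3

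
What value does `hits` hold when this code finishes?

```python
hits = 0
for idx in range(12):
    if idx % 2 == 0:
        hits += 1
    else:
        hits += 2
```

Let's trace through this code step by step.

Initialize: hits = 0
Entering loop: for idx in range(12):

After execution: hits = 18
18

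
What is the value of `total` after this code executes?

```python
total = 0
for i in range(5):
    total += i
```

Let's trace through this code step by step.

Initialize: total = 0
Entering loop: for i in range(5):

After execution: total = 10
10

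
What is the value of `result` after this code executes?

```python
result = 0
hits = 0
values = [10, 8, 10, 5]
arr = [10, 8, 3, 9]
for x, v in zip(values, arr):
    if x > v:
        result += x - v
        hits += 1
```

Let's trace through this code step by step.

Initialize: result = 0
Initialize: hits = 0
Initialize: values = [10, 8, 10, 5]
Initialize: arr = [10, 8, 3, 9]
Entering loop: for x, v in zip(values, arr):

After execution: result = 7
7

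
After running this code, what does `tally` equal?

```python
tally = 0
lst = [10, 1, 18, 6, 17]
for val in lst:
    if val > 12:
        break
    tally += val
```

Let's trace through this code step by step.

Initialize: tally = 0
Initialize: lst = [10, 1, 18, 6, 17]
Entering loop: for val in lst:

After execution: tally = 11
11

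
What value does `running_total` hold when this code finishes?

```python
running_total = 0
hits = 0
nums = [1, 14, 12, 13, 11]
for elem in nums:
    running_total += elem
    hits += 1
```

Let's trace through this code step by step.

Initialize: running_total = 0
Initialize: hits = 0
Initialize: nums = [1, 14, 12, 13, 11]
Entering loop: for elem in nums:

After execution: running_total = 51
51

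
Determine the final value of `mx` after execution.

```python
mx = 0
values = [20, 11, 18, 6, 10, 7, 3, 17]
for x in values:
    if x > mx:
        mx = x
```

Let's trace through this code step by step.

Initialize: mx = 0
Initialize: values = [20, 11, 18, 6, 10, 7, 3, 17]
Entering loop: for x in values:

After execution: mx = 20
20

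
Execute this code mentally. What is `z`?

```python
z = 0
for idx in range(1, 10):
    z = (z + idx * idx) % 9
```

Let's trace through this code step by step.

Initialize: z = 0
Entering loop: for idx in range(1, 10):

After execution: z = 6
6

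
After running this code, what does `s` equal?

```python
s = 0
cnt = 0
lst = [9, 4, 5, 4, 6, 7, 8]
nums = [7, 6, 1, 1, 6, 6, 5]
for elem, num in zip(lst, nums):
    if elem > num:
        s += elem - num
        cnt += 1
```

Let's trace through this code step by step.

Initialize: s = 0
Initialize: cnt = 0
Initialize: lst = [9, 4, 5, 4, 6, 7, 8]
Initialize: nums = [7, 6, 1, 1, 6, 6, 5]
Entering loop: for elem, num in zip(lst, nums):

After execution: s = 13
13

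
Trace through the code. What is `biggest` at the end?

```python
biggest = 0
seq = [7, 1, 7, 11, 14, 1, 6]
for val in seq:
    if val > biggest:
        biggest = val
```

Let's trace through this code step by step.

Initialize: biggest = 0
Initialize: seq = [7, 1, 7, 11, 14, 1, 6]
Entering loop: for val in seq:

After execution: biggest = 14
14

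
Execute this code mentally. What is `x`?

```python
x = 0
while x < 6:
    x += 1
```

Let's trace through this code step by step.

Initialize: x = 0
Entering loop: while x < 6:

After execution: x = 6
6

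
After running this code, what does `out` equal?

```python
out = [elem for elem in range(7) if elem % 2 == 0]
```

Let's trace through this code step by step.

Initialize: out = [elem for elem in range(7) if elem % 2 == 0]

After execution: out = [0, 2, 4, 6]
[0, 2, 4, 6]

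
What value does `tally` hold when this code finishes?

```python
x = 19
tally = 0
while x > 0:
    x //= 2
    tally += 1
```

Let's trace through this code step by step.

Initialize: x = 19
Initialize: tally = 0
Entering loop: while x > 0:

After execution: tally = 5
5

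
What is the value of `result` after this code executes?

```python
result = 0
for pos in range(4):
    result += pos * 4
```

Let's trace through this code step by step.

Initialize: result = 0
Entering loop: for pos in range(4):

After execution: result = 24
24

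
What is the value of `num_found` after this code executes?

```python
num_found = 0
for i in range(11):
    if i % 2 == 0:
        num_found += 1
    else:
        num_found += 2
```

Let's trace through this code step by step.

Initialize: num_found = 0
Entering loop: for i in range(11):

After execution: num_found = 16
16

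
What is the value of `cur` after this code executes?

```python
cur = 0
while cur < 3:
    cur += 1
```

Let's trace through this code step by step.

Initialize: cur = 0
Entering loop: while cur < 3:

After execution: cur = 3
3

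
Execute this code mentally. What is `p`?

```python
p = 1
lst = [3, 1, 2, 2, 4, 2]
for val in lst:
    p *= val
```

Let's trace through this code step by step.

Initialize: p = 1
Initialize: lst = [3, 1, 2, 2, 4, 2]
Entering loop: for val in lst:

After execution: p = 96
96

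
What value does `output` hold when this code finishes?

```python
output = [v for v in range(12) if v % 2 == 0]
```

Let's trace through this code step by step.

Initialize: output = [v for v in range(12) if v % 2 == 0]

After execution: output = [0, 2, 4, 6, 8, 10]
[0, 2, 4, 6, 8, 10]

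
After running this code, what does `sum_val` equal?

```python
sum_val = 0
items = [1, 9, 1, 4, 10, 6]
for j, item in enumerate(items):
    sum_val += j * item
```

Let's trace through this code step by step.

Initialize: sum_val = 0
Initialize: items = [1, 9, 1, 4, 10, 6]
Entering loop: for j, item in enumerate(items):

After execution: sum_val = 93
93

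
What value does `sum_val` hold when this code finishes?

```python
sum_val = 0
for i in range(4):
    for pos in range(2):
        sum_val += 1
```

Let's trace through this code step by step.

Initialize: sum_val = 0
Entering loop: for i in range(4):

After execution: sum_val = 8
8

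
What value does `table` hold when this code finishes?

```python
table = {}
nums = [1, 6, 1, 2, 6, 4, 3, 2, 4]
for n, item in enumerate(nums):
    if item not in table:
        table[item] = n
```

Let's trace through this code step by step.

Initialize: table = {}
Initialize: nums = [1, 6, 1, 2, 6, 4, 3, 2, 4]
Entering loop: for n, item in enumerate(nums):

After execution: table = {1: 0, 6: 1, 2: 3, 4: 5, 3: 6}
{1: 0, 6: 1, 2: 3, 4: 5, 3: 6}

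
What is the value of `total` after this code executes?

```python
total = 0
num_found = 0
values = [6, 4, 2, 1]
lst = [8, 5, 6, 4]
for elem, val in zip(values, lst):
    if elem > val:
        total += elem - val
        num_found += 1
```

Let's trace through this code step by step.

Initialize: total = 0
Initialize: num_found = 0
Initialize: values = [6, 4, 2, 1]
Initialize: lst = [8, 5, 6, 4]
Entering loop: for elem, val in zip(values, lst):

After execution: total = 0
0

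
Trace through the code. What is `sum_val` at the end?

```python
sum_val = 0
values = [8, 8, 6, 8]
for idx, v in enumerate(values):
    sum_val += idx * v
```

Let's trace through this code step by step.

Initialize: sum_val = 0
Initialize: values = [8, 8, 6, 8]
Entering loop: for idx, v in enumerate(values):

After execution: sum_val = 44
44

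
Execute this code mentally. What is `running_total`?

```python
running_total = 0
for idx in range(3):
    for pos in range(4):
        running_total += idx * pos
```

Let's trace through this code step by step.

Initialize: running_total = 0
Entering loop: for idx in range(3):

After execution: running_total = 18
18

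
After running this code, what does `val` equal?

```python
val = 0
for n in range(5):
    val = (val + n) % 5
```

Let's trace through this code step by step.

Initialize: val = 0
Entering loop: for n in range(5):

After execution: val = 0
0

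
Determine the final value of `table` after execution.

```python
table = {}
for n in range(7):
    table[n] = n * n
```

Let's trace through this code step by step.

Initialize: table = {}
Entering loop: for n in range(7):

After execution: table = {0: 0, 1: 1, 2: 4, 3: 9, 4: 16, 5: 25, 6: 36}
{0: 0, 1: 1, 2: 4, 3: 9, 4: 16, 5: 25, 6: 36}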